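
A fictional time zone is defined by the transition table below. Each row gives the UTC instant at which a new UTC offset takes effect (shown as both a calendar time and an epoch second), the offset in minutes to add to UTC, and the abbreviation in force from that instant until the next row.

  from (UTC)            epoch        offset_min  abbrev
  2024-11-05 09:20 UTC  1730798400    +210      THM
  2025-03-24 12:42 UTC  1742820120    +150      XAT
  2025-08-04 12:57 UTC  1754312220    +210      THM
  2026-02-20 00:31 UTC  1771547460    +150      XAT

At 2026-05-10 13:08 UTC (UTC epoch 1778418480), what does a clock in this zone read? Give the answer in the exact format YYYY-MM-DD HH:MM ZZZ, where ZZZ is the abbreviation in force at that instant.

2026-05-10 15:38 XAT

Query: 2026-05-10 13:08 UTC
Rule 4/4 (XAT, +02:30): 2026-02-20 00:31 UTC ≤ query < +∞
13·60 + 8 + 150 = 938 min
938 = 0·1440 + 938; 938 = 15·60 + 38 → 15:38, same day
→ 2026-05-10 15:38 XAT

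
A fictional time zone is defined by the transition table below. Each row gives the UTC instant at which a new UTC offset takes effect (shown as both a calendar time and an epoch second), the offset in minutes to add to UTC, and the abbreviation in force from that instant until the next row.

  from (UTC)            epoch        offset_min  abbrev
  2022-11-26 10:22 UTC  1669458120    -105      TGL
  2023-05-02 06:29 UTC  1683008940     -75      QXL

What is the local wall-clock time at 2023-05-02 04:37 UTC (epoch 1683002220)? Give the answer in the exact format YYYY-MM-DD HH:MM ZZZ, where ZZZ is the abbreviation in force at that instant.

Query: 2023-05-02 04:37 UTC
Rule 1/2 (TGL, -01:45): 2022-11-26 10:22 UTC ≤ query < 2023-05-02 06:29 UTC
4·60 + 37 - 105 = 172 min
172 = 0·1440 + 172; 172 = 2·60 + 52 → 02:52, same day
→ 2023-05-02 02:52 TGL

2023-05-02 02:52 TGL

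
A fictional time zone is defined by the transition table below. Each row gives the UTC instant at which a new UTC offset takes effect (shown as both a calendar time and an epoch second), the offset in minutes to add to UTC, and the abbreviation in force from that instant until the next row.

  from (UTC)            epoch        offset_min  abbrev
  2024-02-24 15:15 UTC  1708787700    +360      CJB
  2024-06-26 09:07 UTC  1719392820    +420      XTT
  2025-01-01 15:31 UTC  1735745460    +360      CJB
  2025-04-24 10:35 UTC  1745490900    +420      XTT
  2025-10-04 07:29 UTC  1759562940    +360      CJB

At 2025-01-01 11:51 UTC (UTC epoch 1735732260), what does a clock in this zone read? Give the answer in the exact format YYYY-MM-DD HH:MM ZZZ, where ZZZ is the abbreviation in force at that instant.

2025-01-01 18:51 XTT

Query: 2025-01-01 11:51 UTC
Rule 2/5 (XTT, +07:00): 2024-06-26 09:07 UTC ≤ query < 2025-01-01 15:31 UTC
11·60 + 51 + 420 = 1131 min
1131 = 0·1440 + 1131; 1131 = 18·60 + 51 → 18:51, same day
→ 2025-01-01 18:51 XTT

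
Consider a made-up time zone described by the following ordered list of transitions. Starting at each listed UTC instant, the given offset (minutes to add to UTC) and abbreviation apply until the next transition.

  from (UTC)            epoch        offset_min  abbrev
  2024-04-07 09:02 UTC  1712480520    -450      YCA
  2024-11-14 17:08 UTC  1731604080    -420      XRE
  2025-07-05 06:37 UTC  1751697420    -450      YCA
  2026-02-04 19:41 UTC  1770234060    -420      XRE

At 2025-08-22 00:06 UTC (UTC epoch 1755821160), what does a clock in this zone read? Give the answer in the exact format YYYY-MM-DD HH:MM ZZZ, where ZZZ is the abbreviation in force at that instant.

Query: 2025-08-22 00:06 UTC
Rule 3/4 (YCA, -07:30): 2025-07-05 06:37 UTC ≤ query < 2026-02-04 19:41 UTC
0·60 + 6 - 450 = -444 min
-444 = -1·1440 + 996; 996 = 16·60 + 36 → 16:36, 2025-08-22 - 1 day = 2025-08-21
→ 2025-08-21 16:36 YCA

2025-08-21 16:36 YCA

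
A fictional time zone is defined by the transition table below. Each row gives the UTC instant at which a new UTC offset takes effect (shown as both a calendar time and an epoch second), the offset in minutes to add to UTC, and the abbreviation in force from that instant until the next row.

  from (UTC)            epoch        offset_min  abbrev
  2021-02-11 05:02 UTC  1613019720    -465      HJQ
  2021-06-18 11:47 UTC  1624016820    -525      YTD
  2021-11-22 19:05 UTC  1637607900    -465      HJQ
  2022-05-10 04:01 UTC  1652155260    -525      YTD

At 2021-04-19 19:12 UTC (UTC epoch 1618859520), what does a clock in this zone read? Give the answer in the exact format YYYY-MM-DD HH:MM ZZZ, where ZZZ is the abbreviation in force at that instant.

2021-04-19 11:27 HJQ

Query: 2021-04-19 19:12 UTC
Rule 1/4 (HJQ, -07:45): 2021-02-11 05:02 UTC ≤ query < 2021-06-18 11:47 UTC
19·60 + 12 - 465 = 687 min
687 = 0·1440 + 687; 687 = 11·60 + 27 → 11:27, same day
→ 2021-04-19 11:27 HJQ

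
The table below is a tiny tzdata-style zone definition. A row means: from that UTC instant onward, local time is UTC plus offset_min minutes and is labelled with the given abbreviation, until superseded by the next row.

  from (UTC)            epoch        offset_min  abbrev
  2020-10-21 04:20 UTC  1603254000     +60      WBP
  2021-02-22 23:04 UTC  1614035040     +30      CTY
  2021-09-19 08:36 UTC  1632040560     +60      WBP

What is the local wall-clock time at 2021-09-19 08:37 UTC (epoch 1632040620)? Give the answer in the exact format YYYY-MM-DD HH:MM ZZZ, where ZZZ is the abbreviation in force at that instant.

Query: 2021-09-19 08:37 UTC
Rule 3/3 (WBP, +01:00): 2021-09-19 08:36 UTC ≤ query < +∞
8·60 + 37 + 60 = 577 min
577 = 0·1440 + 577; 577 = 9·60 + 37 → 09:37, same day
→ 2021-09-19 09:37 WBP

2021-09-19 09:37 WBP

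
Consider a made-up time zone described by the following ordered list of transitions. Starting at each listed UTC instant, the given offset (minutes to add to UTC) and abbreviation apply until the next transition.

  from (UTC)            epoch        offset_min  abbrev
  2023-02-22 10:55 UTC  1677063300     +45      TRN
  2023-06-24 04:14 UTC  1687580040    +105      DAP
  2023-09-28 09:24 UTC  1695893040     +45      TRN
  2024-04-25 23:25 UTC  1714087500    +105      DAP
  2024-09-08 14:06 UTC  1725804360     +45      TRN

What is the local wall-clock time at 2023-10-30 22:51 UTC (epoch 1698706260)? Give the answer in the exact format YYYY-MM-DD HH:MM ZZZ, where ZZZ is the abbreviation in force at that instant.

Query: 2023-10-30 22:51 UTC
Rule 3/5 (TRN, +00:45): 2023-09-28 09:24 UTC ≤ query < 2024-04-25 23:25 UTC
22·60 + 51 + 45 = 1416 min
1416 = 0·1440 + 1416; 1416 = 23·60 + 36 → 23:36, same day
→ 2023-10-30 23:36 TRN

2023-10-30 23:36 TRN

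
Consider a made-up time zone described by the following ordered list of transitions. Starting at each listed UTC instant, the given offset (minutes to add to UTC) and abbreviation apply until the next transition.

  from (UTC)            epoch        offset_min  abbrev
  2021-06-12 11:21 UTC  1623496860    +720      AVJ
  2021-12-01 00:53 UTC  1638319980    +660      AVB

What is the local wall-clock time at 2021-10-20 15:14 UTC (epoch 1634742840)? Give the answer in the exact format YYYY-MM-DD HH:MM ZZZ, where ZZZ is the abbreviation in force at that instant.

2021-10-21 03:14 AVJ

Query: 2021-10-20 15:14 UTC
Rule 1/2 (AVJ, +12:00): 2021-06-12 11:21 UTC ≤ query < 2021-12-01 00:53 UTC
15·60 + 14 + 720 = 1634 min
1634 = 1·1440 + 194; 194 = 3·60 + 14 → 03:14, 2021-10-20 + 1 day = 2021-10-21
→ 2021-10-21 03:14 AVJ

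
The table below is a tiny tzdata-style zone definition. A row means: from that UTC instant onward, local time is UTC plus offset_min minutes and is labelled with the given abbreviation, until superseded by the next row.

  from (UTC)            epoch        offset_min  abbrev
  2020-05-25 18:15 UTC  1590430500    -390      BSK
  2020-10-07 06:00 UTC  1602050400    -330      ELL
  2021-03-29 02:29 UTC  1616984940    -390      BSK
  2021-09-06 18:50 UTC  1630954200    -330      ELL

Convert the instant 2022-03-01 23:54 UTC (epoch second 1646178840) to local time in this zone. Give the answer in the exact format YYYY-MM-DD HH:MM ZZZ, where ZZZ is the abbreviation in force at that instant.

2022-03-01 18:24 ELL

Query: 2022-03-01 23:54 UTC
Rule 4/4 (ELL, -05:30): 2021-09-06 18:50 UTC ≤ query < +∞
23·60 + 54 - 330 = 1104 min
1104 = 0·1440 + 1104; 1104 = 18·60 + 24 → 18:24, same day
→ 2022-03-01 18:24 ELL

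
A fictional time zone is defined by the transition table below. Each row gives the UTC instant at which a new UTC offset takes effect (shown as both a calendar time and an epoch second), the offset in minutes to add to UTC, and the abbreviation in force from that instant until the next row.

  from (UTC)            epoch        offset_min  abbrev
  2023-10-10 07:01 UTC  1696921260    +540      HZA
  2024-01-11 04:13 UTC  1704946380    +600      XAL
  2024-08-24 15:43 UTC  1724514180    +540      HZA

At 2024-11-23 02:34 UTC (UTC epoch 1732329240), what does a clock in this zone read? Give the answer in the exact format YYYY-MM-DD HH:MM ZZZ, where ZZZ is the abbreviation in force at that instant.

Query: 2024-11-23 02:34 UTC
Rule 3/3 (HZA, +09:00): 2024-08-24 15:43 UTC ≤ query < +∞
2·60 + 34 + 540 = 694 min
694 = 0·1440 + 694; 694 = 11·60 + 34 → 11:34, same day
→ 2024-11-23 11:34 HZA

2024-11-23 11:34 HZA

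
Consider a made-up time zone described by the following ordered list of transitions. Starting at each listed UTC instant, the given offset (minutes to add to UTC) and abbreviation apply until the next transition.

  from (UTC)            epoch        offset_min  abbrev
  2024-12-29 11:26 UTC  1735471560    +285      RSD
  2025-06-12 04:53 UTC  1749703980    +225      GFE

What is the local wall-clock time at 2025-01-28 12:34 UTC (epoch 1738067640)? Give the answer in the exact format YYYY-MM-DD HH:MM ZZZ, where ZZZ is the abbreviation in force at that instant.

2025-01-28 17:19 RSD

Query: 2025-01-28 12:34 UTC
Rule 1/2 (RSD, +04:45): 2024-12-29 11:26 UTC ≤ query < 2025-06-12 04:53 UTC
12·60 + 34 + 285 = 1039 min
1039 = 0·1440 + 1039; 1039 = 17·60 + 19 → 17:19, same day
→ 2025-01-28 17:19 RSD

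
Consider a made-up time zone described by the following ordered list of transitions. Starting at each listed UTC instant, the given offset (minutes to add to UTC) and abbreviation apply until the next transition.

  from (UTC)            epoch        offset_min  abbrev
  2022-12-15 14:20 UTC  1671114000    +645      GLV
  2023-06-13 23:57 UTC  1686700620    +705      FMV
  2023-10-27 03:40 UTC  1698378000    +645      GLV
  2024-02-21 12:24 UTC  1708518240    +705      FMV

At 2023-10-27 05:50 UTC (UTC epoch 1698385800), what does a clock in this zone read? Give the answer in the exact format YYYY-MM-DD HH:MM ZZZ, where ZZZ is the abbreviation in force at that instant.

Query: 2023-10-27 05:50 UTC
Rule 3/4 (GLV, +10:45): 2023-10-27 03:40 UTC ≤ query < 2024-02-21 12:24 UTC
5·60 + 50 + 645 = 995 min
995 = 0·1440 + 995; 995 = 16·60 + 35 → 16:35, same day
→ 2023-10-27 16:35 GLV

2023-10-27 16:35 GLV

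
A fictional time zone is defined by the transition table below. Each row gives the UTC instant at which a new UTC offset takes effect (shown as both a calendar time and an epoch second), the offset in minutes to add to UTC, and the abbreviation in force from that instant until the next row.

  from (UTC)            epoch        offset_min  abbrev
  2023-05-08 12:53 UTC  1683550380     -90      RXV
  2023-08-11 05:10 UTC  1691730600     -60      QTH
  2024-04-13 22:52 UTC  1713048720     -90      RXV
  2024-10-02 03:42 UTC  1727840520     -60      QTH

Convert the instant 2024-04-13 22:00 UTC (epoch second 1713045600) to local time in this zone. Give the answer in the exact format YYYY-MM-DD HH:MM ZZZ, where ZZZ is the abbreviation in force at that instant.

Query: 2024-04-13 22:00 UTC
Rule 2/4 (QTH, -01:00): 2023-08-11 05:10 UTC ≤ query < 2024-04-13 22:52 UTC
22·60 + 0 - 60 = 1260 min
1260 = 0·1440 + 1260; 1260 = 21·60 + 0 → 21:00, same day
→ 2024-04-13 21:00 QTH

2024-04-13 21:00 QTH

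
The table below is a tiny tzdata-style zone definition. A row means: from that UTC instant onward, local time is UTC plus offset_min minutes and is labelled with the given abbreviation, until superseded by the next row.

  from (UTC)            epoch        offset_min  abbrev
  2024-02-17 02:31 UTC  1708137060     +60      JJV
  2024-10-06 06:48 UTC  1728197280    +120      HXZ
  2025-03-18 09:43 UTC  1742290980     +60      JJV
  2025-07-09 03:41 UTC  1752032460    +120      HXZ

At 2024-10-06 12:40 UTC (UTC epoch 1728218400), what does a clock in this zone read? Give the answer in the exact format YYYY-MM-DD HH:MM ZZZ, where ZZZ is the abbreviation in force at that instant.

2024-10-06 14:40 HXZ

Query: 2024-10-06 12:40 UTC
Rule 2/4 (HXZ, +02:00): 2024-10-06 06:48 UTC ≤ query < 2025-03-18 09:43 UTC
12·60 + 40 + 120 = 880 min
880 = 0·1440 + 880; 880 = 14·60 + 40 → 14:40, same day
→ 2024-10-06 14:40 HXZ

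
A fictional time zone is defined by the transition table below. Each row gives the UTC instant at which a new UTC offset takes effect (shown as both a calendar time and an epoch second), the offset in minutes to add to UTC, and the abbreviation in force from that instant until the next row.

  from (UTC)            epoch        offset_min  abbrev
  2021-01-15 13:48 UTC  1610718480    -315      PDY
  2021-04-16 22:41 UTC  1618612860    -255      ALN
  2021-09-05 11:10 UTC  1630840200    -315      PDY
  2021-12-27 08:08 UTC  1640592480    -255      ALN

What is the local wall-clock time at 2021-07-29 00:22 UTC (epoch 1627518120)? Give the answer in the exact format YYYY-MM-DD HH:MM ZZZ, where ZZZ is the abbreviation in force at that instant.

Query: 2021-07-29 00:22 UTC
Rule 2/4 (ALN, -04:15): 2021-04-16 22:41 UTC ≤ query < 2021-09-05 11:10 UTC
0·60 + 22 - 255 = -233 min
-233 = -1·1440 + 1207; 1207 = 20·60 + 7 → 20:07, 2021-07-29 - 1 day = 2021-07-28
→ 2021-07-28 20:07 ALN

2021-07-28 20:07 ALN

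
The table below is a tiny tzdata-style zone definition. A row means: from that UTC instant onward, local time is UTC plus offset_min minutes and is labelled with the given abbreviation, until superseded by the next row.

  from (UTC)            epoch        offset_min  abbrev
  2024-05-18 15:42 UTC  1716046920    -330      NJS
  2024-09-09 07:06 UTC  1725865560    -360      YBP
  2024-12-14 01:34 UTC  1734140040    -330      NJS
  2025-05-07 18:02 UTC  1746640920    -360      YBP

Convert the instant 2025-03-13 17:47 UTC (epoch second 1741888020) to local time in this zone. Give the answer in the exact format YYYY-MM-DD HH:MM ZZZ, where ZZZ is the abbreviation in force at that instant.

Query: 2025-03-13 17:47 UTC
Rule 3/4 (NJS, -05:30): 2024-12-14 01:34 UTC ≤ query < 2025-05-07 18:02 UTC
17·60 + 47 - 330 = 737 min
737 = 0·1440 + 737; 737 = 12·60 + 17 → 12:17, same day
→ 2025-03-13 12:17 NJS

2025-03-13 12:17 NJS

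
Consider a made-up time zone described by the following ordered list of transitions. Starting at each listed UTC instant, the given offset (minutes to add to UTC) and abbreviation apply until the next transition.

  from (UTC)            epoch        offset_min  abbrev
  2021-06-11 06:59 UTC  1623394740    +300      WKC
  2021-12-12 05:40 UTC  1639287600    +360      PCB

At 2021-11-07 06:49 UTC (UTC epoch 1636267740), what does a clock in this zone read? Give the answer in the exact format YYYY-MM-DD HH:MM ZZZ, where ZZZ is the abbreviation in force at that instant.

Query: 2021-11-07 06:49 UTC
Rule 1/2 (WKC, +05:00): 2021-06-11 06:59 UTC ≤ query < 2021-12-12 05:40 UTC
6·60 + 49 + 300 = 709 min
709 = 0·1440 + 709; 709 = 11·60 + 49 → 11:49, same day
→ 2021-11-07 11:49 WKC

2021-11-07 11:49 WKC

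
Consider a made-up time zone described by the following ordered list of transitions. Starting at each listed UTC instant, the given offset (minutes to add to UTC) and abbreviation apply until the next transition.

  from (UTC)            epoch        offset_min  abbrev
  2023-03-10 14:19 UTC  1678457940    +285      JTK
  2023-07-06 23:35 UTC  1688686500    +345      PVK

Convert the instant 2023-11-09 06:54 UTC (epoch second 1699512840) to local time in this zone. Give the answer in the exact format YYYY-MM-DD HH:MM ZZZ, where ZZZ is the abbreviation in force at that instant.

2023-11-09 12:39 PVK

Query: 2023-11-09 06:54 UTC
Rule 2/2 (PVK, +05:45): 2023-07-06 23:35 UTC ≤ query < +∞
6·60 + 54 + 345 = 759 min
759 = 0·1440 + 759; 759 = 12·60 + 39 → 12:39, same day
→ 2023-11-09 12:39 PVK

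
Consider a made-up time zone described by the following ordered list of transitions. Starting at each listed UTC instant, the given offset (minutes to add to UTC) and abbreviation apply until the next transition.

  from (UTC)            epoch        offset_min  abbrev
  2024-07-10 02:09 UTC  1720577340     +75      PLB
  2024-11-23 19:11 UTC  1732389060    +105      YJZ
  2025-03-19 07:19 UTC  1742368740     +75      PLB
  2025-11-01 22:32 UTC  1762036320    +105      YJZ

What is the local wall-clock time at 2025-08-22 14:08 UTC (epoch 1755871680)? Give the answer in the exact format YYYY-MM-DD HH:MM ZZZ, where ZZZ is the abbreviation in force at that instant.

2025-08-22 15:23 PLB

Query: 2025-08-22 14:08 UTC
Rule 3/4 (PLB, +01:15): 2025-03-19 07:19 UTC ≤ query < 2025-11-01 22:32 UTC
14·60 + 8 + 75 = 923 min
923 = 0·1440 + 923; 923 = 15·60 + 23 → 15:23, same day
→ 2025-08-22 15:23 PLB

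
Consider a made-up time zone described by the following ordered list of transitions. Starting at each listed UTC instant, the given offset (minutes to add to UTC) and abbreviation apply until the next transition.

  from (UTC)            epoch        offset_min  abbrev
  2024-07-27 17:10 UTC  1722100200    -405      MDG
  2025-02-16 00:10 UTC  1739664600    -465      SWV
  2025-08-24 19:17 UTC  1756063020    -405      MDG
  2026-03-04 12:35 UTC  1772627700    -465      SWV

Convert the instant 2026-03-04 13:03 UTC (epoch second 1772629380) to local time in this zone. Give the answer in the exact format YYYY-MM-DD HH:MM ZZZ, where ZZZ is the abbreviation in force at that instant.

Query: 2026-03-04 13:03 UTC
Rule 4/4 (SWV, -07:45): 2026-03-04 12:35 UTC ≤ query < +∞
13·60 + 3 - 465 = 318 min
318 = 0·1440 + 318; 318 = 5·60 + 18 → 05:18, same day
→ 2026-03-04 05:18 SWV

2026-03-04 05:18 SWV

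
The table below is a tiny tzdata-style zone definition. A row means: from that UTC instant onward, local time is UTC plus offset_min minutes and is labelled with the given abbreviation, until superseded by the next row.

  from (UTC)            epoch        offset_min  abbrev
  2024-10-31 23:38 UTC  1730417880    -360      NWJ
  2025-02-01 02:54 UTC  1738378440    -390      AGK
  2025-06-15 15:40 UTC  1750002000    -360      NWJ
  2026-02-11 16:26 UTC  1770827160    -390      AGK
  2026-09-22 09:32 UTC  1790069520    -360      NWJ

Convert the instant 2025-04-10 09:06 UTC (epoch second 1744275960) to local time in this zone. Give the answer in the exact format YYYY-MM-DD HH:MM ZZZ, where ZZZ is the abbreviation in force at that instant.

2025-04-10 02:36 AGK

Query: 2025-04-10 09:06 UTC
Rule 2/5 (AGK, -06:30): 2025-02-01 02:54 UTC ≤ query < 2025-06-15 15:40 UTC
9·60 + 6 - 390 = 156 min
156 = 0·1440 + 156; 156 = 2·60 + 36 → 02:36, same day
→ 2025-04-10 02:36 AGK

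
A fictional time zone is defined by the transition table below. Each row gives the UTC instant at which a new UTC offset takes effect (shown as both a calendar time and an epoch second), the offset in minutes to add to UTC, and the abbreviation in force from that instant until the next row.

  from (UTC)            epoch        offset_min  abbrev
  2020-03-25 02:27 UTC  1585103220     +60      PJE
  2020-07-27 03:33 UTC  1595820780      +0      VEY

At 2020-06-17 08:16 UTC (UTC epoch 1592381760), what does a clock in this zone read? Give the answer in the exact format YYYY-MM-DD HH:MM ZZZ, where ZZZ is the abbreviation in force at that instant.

Query: 2020-06-17 08:16 UTC
Rule 1/2 (PJE, +01:00): 2020-03-25 02:27 UTC ≤ query < 2020-07-27 03:33 UTC
8·60 + 16 + 60 = 556 min
556 = 0·1440 + 556; 556 = 9·60 + 16 → 09:16, same day
→ 2020-06-17 09:16 PJE

2020-06-17 09:16 PJE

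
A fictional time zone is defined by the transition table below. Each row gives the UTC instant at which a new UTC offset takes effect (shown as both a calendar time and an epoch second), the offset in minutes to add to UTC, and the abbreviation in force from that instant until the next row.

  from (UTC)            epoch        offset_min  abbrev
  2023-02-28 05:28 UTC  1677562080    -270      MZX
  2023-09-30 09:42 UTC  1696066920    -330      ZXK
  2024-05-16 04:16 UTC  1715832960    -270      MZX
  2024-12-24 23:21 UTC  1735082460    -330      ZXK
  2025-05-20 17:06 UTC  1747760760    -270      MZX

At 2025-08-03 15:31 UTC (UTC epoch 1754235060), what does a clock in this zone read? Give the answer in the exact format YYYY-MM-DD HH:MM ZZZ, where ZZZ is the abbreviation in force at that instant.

Query: 2025-08-03 15:31 UTC
Rule 5/5 (MZX, -04:30): 2025-05-20 17:06 UTC ≤ query < +∞
15·60 + 31 - 270 = 661 min
661 = 0·1440 + 661; 661 = 11·60 + 1 → 11:01, same day
→ 2025-08-03 11:01 MZX

2025-08-03 11:01 MZX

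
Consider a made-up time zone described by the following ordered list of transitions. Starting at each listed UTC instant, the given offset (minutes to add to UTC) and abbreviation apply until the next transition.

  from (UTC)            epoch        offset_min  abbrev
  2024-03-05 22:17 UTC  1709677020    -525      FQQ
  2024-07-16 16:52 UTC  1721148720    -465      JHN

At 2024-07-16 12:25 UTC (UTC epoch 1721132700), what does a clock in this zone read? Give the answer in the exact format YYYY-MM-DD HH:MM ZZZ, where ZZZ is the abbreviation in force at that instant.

Query: 2024-07-16 12:25 UTC
Rule 1/2 (FQQ, -08:45): 2024-03-05 22:17 UTC ≤ query < 2024-07-16 16:52 UTC
12·60 + 25 - 525 = 220 min
220 = 0·1440 + 220; 220 = 3·60 + 40 → 03:40, same day
→ 2024-07-16 03:40 FQQ

2024-07-16 03:40 FQQ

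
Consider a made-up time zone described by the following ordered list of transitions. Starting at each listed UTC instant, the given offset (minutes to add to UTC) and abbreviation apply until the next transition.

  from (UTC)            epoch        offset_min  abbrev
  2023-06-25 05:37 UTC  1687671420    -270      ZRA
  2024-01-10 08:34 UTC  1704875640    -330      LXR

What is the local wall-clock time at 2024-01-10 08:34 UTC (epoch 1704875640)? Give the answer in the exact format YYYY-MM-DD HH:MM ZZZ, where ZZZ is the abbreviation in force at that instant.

2024-01-10 03:04 LXR

Query: 2024-01-10 08:34 UTC
Rule 2/2 (LXR, -05:30): 2024-01-10 08:34 UTC ≤ query < +∞
8·60 + 34 - 330 = 184 min
184 = 0·1440 + 184; 184 = 3·60 + 4 → 03:04, same day
→ 2024-01-10 03:04 LXR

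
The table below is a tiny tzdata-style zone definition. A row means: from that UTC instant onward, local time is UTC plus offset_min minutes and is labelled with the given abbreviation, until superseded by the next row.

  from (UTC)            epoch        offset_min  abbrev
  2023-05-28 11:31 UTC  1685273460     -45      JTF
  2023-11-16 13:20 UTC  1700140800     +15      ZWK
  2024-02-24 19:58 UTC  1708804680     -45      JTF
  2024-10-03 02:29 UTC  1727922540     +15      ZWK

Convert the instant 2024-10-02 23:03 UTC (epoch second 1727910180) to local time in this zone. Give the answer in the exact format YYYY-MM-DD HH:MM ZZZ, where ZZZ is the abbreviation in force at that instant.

2024-10-02 22:18 JTF

Query: 2024-10-02 23:03 UTC
Rule 3/4 (JTF, -00:45): 2024-02-24 19:58 UTC ≤ query < 2024-10-03 02:29 UTC
23·60 + 3 - 45 = 1338 min
1338 = 0·1440 + 1338; 1338 = 22·60 + 18 → 22:18, same day
→ 2024-10-02 22:18 JTF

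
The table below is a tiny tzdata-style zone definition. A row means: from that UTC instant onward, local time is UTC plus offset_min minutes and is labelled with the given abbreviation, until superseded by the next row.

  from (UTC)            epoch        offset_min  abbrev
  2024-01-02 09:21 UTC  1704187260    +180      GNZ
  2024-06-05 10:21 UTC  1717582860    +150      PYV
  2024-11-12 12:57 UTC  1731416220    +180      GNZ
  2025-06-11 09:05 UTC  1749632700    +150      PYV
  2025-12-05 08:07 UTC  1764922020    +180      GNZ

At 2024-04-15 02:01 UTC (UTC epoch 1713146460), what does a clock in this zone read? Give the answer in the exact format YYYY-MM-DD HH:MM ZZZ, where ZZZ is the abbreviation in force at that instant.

Query: 2024-04-15 02:01 UTC
Rule 1/5 (GNZ, +03:00): 2024-01-02 09:21 UTC ≤ query < 2024-06-05 10:21 UTC
2·60 + 1 + 180 = 301 min
301 = 0·1440 + 301; 301 = 5·60 + 1 → 05:01, same day
→ 2024-04-15 05:01 GNZ

2024-04-15 05:01 GNZ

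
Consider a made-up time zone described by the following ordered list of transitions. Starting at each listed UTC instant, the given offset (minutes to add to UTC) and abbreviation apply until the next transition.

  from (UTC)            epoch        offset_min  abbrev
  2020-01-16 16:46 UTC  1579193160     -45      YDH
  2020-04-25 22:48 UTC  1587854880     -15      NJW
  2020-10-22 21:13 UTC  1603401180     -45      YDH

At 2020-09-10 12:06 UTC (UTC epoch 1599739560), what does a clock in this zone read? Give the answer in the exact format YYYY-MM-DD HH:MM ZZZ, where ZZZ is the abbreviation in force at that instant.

2020-09-10 11:51 NJW

Query: 2020-09-10 12:06 UTC
Rule 2/3 (NJW, -00:15): 2020-04-25 22:48 UTC ≤ query < 2020-10-22 21:13 UTC
12·60 + 6 - 15 = 711 min
711 = 0·1440 + 711; 711 = 11·60 + 51 → 11:51, same day
→ 2020-09-10 11:51 NJW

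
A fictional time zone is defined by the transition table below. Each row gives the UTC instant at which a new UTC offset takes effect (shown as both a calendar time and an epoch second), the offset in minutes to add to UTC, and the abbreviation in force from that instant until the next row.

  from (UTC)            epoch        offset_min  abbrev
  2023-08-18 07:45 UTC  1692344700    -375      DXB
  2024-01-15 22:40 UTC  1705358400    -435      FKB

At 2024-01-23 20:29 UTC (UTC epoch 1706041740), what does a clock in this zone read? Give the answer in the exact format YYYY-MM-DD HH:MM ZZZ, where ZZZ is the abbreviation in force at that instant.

2024-01-23 13:14 FKB

Query: 2024-01-23 20:29 UTC
Rule 2/2 (FKB, -07:15): 2024-01-15 22:40 UTC ≤ query < +∞
20·60 + 29 - 435 = 794 min
794 = 0·1440 + 794; 794 = 13·60 + 14 → 13:14, same day
→ 2024-01-23 13:14 FKB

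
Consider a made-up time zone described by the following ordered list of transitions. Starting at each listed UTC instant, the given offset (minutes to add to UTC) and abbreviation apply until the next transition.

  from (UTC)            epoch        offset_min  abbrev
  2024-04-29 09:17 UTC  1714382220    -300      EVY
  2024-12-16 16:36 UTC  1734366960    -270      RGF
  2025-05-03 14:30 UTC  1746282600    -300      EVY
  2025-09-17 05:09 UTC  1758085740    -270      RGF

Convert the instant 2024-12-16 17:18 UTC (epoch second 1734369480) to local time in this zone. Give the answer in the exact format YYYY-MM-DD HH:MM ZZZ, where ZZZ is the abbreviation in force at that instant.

2024-12-16 12:48 RGF

Query: 2024-12-16 17:18 UTC
Rule 2/4 (RGF, -04:30): 2024-12-16 16:36 UTC ≤ query < 2025-05-03 14:30 UTC
17·60 + 18 - 270 = 768 min
768 = 0·1440 + 768; 768 = 12·60 + 48 → 12:48, same day
→ 2024-12-16 12:48 RGF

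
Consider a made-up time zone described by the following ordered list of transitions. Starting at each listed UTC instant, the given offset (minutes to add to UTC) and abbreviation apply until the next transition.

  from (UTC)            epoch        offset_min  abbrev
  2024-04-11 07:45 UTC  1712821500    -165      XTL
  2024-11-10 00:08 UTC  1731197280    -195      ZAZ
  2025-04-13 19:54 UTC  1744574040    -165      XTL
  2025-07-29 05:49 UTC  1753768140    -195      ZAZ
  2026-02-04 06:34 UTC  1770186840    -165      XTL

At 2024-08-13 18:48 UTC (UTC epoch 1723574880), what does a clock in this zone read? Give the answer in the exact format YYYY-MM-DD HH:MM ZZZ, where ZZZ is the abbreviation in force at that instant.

Query: 2024-08-13 18:48 UTC
Rule 1/5 (XTL, -02:45): 2024-04-11 07:45 UTC ≤ query < 2024-11-10 00:08 UTC
18·60 + 48 - 165 = 963 min
963 = 0·1440 + 963; 963 = 16·60 + 3 → 16:03, same day
→ 2024-08-13 16:03 XTL

2024-08-13 16:03 XTL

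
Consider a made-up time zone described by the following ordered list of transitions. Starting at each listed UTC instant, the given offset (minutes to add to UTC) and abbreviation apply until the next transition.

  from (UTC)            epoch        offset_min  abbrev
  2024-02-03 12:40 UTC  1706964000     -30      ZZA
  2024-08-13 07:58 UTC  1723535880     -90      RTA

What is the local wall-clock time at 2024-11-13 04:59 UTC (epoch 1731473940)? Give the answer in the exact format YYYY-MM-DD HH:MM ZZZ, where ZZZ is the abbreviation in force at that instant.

Query: 2024-11-13 04:59 UTC
Rule 2/2 (RTA, -01:30): 2024-08-13 07:58 UTC ≤ query < +∞
4·60 + 59 - 90 = 209 min
209 = 0·1440 + 209; 209 = 3·60 + 29 → 03:29, same day
→ 2024-11-13 03:29 RTA

2024-11-13 03:29 RTA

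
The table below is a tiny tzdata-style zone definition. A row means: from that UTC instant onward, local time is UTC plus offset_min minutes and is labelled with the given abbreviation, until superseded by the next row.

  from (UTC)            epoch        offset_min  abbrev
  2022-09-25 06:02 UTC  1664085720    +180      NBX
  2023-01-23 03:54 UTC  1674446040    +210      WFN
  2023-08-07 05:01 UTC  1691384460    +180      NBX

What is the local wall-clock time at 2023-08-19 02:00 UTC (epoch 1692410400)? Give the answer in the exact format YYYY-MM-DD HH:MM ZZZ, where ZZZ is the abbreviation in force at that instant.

2023-08-19 05:00 NBX

Query: 2023-08-19 02:00 UTC
Rule 3/3 (NBX, +03:00): 2023-08-07 05:01 UTC ≤ query < +∞
2·60 + 0 + 180 = 300 min
300 = 0·1440 + 300; 300 = 5·60 + 0 → 05:00, same day
→ 2023-08-19 05:00 NBX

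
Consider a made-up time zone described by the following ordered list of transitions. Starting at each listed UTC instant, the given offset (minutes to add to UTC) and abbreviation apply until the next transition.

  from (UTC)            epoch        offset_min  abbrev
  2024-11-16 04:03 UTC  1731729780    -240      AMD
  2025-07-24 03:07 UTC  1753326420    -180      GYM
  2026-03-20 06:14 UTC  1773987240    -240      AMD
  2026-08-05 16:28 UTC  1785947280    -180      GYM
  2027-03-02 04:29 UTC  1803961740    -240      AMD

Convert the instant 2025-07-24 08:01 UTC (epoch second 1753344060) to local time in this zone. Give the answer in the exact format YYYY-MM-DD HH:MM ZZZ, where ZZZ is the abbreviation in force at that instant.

Query: 2025-07-24 08:01 UTC
Rule 2/5 (GYM, -03:00): 2025-07-24 03:07 UTC ≤ query < 2026-03-20 06:14 UTC
8·60 + 1 - 180 = 301 min
301 = 0·1440 + 301; 301 = 5·60 + 1 → 05:01, same day
→ 2025-07-24 05:01 GYM

2025-07-24 05:01 GYM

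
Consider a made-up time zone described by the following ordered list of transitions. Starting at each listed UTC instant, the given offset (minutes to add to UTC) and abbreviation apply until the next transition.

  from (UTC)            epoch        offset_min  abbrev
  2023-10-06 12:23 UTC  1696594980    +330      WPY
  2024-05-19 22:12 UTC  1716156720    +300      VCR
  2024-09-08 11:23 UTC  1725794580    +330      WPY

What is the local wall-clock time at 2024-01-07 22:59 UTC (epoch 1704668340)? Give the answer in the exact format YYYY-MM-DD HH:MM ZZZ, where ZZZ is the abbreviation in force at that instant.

Query: 2024-01-07 22:59 UTC
Rule 1/3 (WPY, +05:30): 2023-10-06 12:23 UTC ≤ query < 2024-05-19 22:12 UTC
22·60 + 59 + 330 = 1709 min
1709 = 1·1440 + 269; 269 = 4·60 + 29 → 04:29, 2024-01-07 + 1 day = 2024-01-08
→ 2024-01-08 04:29 WPY

2024-01-08 04:29 WPY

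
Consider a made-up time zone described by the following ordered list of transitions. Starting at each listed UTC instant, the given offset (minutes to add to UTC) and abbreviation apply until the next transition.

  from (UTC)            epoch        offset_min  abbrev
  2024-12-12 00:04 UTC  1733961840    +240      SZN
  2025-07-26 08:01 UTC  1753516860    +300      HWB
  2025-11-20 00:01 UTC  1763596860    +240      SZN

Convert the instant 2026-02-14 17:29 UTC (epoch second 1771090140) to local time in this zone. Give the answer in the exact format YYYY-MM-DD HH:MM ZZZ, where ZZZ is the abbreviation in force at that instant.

2026-02-14 21:29 SZN

Query: 2026-02-14 17:29 UTC
Rule 3/3 (SZN, +04:00): 2025-11-20 00:01 UTC ≤ query < +∞
17·60 + 29 + 240 = 1289 min
1289 = 0·1440 + 1289; 1289 = 21·60 + 29 → 21:29, same day
→ 2026-02-14 21:29 SZN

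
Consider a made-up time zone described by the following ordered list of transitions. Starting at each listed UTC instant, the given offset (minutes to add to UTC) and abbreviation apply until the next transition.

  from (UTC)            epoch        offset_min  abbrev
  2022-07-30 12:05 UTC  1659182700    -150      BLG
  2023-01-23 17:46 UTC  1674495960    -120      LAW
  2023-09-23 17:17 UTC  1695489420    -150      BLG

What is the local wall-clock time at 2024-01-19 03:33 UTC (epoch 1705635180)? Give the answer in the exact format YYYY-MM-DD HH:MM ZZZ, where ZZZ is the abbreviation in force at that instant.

2024-01-19 01:03 BLG

Query: 2024-01-19 03:33 UTC
Rule 3/3 (BLG, -02:30): 2023-09-23 17:17 UTC ≤ query < +∞
3·60 + 33 - 150 = 63 min
63 = 0·1440 + 63; 63 = 1·60 + 3 → 01:03, same day
→ 2024-01-19 01:03 BLG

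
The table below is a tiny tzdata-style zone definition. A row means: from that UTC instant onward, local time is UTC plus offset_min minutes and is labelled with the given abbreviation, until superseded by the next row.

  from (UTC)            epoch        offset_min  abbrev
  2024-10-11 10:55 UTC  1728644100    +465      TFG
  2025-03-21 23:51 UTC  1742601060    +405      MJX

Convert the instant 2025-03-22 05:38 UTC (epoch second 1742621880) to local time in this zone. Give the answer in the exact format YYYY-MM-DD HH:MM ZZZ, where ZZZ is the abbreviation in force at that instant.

Query: 2025-03-22 05:38 UTC
Rule 2/2 (MJX, +06:45): 2025-03-21 23:51 UTC ≤ query < +∞
5·60 + 38 + 405 = 743 min
743 = 0·1440 + 743; 743 = 12·60 + 23 → 12:23, same day
→ 2025-03-22 12:23 MJX

2025-03-22 12:23 MJX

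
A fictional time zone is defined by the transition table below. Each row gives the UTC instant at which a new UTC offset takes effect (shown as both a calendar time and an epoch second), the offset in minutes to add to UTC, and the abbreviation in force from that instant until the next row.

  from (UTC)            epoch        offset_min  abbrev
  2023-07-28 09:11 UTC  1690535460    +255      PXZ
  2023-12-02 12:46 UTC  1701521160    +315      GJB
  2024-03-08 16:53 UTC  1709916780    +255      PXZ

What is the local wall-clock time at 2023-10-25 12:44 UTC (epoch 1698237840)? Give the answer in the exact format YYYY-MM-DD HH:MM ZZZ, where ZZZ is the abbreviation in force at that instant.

Query: 2023-10-25 12:44 UTC
Rule 1/3 (PXZ, +04:15): 2023-07-28 09:11 UTC ≤ query < 2023-12-02 12:46 UTC
12·60 + 44 + 255 = 1019 min
1019 = 0·1440 + 1019; 1019 = 16·60 + 59 → 16:59, same day
→ 2023-10-25 16:59 PXZ

2023-10-25 16:59 PXZ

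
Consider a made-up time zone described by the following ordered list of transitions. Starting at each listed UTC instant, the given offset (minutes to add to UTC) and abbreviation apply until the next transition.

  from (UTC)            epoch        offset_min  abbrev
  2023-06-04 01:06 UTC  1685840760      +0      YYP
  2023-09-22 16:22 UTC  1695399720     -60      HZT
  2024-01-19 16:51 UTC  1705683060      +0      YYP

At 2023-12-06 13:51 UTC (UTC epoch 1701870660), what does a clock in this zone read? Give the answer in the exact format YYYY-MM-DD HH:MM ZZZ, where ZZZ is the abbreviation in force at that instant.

2023-12-06 12:51 HZT

Query: 2023-12-06 13:51 UTC
Rule 2/3 (HZT, -01:00): 2023-09-22 16:22 UTC ≤ query < 2024-01-19 16:51 UTC
13·60 + 51 - 60 = 771 min
771 = 0·1440 + 771; 771 = 12·60 + 51 → 12:51, same day
→ 2023-12-06 12:51 HZT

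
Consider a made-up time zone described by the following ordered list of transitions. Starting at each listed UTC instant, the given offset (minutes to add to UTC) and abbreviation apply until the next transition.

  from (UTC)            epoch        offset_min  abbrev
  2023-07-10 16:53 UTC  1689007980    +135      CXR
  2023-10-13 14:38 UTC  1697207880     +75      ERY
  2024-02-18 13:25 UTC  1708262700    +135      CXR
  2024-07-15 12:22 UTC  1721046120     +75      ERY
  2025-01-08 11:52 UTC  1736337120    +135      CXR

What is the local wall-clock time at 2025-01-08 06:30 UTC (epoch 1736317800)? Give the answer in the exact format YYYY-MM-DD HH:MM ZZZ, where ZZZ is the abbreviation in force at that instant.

2025-01-08 07:45 ERY

Query: 2025-01-08 06:30 UTC
Rule 4/5 (ERY, +01:15): 2024-07-15 12:22 UTC ≤ query < 2025-01-08 11:52 UTC
6·60 + 30 + 75 = 465 min
465 = 0·1440 + 465; 465 = 7·60 + 45 → 07:45, same day
→ 2025-01-08 07:45 ERY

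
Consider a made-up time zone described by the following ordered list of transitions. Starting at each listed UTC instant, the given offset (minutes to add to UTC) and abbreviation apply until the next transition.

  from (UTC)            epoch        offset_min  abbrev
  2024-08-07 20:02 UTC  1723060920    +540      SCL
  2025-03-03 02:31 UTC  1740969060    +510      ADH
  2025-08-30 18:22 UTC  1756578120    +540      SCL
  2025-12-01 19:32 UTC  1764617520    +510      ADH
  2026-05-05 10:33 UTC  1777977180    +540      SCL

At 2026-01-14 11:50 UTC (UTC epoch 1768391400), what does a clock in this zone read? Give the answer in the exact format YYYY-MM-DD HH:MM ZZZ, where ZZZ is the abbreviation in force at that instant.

2026-01-14 20:20 ADH

Query: 2026-01-14 11:50 UTC
Rule 4/5 (ADH, +08:30): 2025-12-01 19:32 UTC ≤ query < 2026-05-05 10:33 UTC
11·60 + 50 + 510 = 1220 min
1220 = 0·1440 + 1220; 1220 = 20·60 + 20 → 20:20, same day
→ 2026-01-14 20:20 ADH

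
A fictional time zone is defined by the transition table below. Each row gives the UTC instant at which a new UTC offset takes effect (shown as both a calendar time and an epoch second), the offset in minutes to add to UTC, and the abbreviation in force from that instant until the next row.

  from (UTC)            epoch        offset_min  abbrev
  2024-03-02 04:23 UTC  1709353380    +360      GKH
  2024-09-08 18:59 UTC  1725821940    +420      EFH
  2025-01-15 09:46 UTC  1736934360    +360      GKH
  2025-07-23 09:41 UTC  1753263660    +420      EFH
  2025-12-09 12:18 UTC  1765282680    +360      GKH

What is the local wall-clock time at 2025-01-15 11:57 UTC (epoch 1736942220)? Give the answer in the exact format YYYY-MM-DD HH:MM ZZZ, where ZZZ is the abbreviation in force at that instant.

2025-01-15 17:57 GKH

Query: 2025-01-15 11:57 UTC
Rule 3/5 (GKH, +06:00): 2025-01-15 09:46 UTC ≤ query < 2025-07-23 09:41 UTC
11·60 + 57 + 360 = 1077 min
1077 = 0·1440 + 1077; 1077 = 17·60 + 57 → 17:57, same day
→ 2025-01-15 17:57 GKH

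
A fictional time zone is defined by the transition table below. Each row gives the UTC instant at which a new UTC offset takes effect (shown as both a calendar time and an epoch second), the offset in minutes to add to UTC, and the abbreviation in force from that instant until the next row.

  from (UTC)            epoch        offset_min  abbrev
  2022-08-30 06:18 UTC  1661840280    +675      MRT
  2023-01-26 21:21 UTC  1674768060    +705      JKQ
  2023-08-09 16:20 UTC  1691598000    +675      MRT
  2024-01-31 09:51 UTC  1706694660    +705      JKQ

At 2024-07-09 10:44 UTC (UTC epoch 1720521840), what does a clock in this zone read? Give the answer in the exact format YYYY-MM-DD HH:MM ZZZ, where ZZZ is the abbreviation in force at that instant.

Query: 2024-07-09 10:44 UTC
Rule 4/4 (JKQ, +11:45): 2024-01-31 09:51 UTC ≤ query < +∞
10·60 + 44 + 705 = 1349 min
1349 = 0·1440 + 1349; 1349 = 22·60 + 29 → 22:29, same day
→ 2024-07-09 22:29 JKQ

2024-07-09 22:29 JKQ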